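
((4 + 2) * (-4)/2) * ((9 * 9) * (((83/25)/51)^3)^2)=-1307761493476/17678883544921875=-0.00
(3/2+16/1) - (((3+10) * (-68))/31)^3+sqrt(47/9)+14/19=sqrt(47)/3+26271315115/1132058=23208.97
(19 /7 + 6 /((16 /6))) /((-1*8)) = -139 /224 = -0.62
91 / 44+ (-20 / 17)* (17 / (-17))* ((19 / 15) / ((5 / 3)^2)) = 48707 / 18700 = 2.60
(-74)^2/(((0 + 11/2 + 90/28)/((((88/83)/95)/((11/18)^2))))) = 99356544/5290835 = 18.78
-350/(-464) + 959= 222663/232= 959.75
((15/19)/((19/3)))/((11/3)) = 135/3971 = 0.03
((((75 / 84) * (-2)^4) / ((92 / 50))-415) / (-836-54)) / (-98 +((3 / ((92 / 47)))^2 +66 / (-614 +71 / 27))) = -39827957544 / 8335117925155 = -0.00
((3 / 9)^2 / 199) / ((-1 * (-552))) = 1 / 988632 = 0.00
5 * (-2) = -10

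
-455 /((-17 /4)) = 1820 /17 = 107.06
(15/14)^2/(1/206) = 23175/98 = 236.48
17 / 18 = 0.94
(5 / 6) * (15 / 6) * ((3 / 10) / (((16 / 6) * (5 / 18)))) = 27 / 32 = 0.84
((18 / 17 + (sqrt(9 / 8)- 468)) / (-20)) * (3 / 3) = 3969 / 170- 3 * sqrt(2) / 80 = 23.29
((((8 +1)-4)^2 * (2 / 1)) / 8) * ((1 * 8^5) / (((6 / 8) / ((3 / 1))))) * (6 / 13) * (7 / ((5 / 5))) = 34406400 / 13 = 2646646.15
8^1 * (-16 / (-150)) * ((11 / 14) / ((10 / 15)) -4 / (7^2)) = 688 / 735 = 0.94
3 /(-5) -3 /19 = -72 /95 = -0.76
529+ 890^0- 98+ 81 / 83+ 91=43490 / 83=523.98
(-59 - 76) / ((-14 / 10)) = 675 / 7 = 96.43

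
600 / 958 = 300 / 479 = 0.63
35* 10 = 350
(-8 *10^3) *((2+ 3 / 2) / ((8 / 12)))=-42000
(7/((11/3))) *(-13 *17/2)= -4641/22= -210.95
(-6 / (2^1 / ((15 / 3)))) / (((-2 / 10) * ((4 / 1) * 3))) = 6.25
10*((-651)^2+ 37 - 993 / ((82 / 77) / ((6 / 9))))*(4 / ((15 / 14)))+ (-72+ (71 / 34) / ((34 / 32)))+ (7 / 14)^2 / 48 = 35945143756361 / 2275008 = 15800007.63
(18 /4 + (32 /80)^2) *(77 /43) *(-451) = -8091391 /2150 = -3763.44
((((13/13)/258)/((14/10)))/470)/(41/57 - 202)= -19/649234124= -0.00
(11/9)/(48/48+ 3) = 11/36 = 0.31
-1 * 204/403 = -0.51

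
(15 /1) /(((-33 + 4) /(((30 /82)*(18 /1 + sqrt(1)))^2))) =-1218375 /48749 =-24.99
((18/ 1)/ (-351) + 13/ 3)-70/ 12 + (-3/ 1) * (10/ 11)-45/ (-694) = -627266/ 148863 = -4.21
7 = 7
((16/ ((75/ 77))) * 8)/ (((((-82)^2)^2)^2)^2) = 77/ 2448346787122677286903013414400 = 0.00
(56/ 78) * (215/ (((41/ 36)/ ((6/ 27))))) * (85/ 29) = 4093600/ 46371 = 88.28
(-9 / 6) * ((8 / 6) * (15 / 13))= -30 / 13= -2.31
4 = 4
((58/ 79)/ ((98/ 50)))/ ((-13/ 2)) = -2900/ 50323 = -0.06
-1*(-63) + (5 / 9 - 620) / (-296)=173407 / 2664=65.09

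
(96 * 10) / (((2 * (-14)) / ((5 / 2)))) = -600 / 7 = -85.71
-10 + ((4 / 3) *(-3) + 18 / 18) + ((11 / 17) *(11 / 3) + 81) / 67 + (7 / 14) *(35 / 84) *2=-154981 / 13668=-11.34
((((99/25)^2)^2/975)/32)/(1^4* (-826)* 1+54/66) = -352218537/36875312500000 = -0.00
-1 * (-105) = 105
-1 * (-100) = 100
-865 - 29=-894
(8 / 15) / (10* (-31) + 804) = 4 / 3705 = 0.00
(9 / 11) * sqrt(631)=9 * sqrt(631) / 11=20.55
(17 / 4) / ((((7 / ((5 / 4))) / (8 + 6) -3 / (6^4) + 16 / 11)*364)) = 25245 / 4004819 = 0.01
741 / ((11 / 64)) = 4311.27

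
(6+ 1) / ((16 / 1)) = 7 / 16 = 0.44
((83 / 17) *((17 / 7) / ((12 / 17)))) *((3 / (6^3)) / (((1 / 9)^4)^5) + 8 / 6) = 5718155320909775557889 / 2016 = 2836386567911595018.79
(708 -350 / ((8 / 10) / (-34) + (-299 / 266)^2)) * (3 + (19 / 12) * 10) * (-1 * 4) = -717543374584 / 22372719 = -32072.25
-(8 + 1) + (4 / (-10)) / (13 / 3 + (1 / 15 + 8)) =-280 / 31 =-9.03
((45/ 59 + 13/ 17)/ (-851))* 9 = -13788/ 853553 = -0.02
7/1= 7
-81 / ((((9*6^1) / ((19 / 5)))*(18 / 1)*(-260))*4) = 19 / 62400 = 0.00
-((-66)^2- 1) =-4355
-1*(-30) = 30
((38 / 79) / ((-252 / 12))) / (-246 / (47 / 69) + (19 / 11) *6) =9823 / 150434802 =0.00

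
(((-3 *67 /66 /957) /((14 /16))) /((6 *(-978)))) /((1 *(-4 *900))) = -67 /389166346800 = -0.00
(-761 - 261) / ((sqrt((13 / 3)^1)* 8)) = -511* sqrt(39) / 52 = -61.37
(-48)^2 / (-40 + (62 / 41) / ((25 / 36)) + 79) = 787200 / 14069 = 55.95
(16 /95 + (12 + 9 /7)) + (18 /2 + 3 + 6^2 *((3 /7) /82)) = 699137 /27265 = 25.64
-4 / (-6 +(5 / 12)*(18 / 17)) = 136 / 189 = 0.72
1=1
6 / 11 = 0.55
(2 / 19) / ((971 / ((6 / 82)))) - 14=-14.00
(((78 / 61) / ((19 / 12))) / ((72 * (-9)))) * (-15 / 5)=13 / 3477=0.00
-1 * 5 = -5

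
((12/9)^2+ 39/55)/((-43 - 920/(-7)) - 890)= -8617/2777445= -0.00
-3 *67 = -201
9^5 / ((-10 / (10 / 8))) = -59049 / 8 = -7381.12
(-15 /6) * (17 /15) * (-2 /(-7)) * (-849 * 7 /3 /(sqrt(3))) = 4811 * sqrt(3) /9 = 925.88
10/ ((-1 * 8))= -5/ 4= -1.25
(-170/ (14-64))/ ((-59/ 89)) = -1513/ 295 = -5.13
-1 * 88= -88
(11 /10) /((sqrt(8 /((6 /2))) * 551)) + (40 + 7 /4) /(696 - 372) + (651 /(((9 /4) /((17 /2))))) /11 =11 * sqrt(6) /22040 + 3189133 /14256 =223.71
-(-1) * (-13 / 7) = -13 / 7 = -1.86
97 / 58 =1.67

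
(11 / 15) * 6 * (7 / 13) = 154 / 65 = 2.37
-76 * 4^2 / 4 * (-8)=2432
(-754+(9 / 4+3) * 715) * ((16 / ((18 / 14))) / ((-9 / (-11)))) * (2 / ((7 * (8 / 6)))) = 263978 / 27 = 9776.96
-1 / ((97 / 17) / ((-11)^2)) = -2057 / 97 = -21.21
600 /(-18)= -100 /3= -33.33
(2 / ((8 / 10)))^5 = 3125 / 32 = 97.66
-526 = -526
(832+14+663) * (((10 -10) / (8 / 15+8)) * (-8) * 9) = 0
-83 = -83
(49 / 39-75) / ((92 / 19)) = -13661 / 897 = -15.23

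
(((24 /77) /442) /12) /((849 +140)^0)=1 /17017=0.00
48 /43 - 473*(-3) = 61065 /43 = 1420.12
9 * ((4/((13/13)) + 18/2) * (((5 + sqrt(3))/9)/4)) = 13 * sqrt(3)/4 + 65/4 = 21.88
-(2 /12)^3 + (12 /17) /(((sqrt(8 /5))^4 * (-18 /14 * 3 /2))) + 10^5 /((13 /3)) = 550796477 /23868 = 23076.78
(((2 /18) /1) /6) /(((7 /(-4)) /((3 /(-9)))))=2 /567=0.00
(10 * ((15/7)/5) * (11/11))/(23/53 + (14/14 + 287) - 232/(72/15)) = 2385/133616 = 0.02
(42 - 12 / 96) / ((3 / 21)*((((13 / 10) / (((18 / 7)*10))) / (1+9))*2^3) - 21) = -376875 / 188948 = -1.99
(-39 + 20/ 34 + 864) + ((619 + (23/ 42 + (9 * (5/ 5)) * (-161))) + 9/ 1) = 3667/ 714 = 5.14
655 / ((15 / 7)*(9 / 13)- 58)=-59605 / 5143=-11.59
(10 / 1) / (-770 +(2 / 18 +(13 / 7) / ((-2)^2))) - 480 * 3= -55842264 / 38779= -1440.01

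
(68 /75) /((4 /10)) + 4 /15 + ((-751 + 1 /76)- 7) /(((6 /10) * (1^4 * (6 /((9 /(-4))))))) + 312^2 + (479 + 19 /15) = 298833647 /3040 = 98300.54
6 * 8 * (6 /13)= 22.15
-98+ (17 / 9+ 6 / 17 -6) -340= -67589 / 153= -441.76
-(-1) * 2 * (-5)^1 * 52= -520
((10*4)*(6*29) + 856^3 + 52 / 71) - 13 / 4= 178133028469 / 284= 627228973.48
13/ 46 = 0.28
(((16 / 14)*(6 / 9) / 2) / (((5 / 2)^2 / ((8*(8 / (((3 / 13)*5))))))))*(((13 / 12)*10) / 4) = 43264 / 4725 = 9.16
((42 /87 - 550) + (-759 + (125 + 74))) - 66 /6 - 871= -57754 /29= -1991.52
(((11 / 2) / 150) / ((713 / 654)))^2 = 1437601 / 1270922500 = 0.00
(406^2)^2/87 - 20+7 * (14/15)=1561546306/5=312309261.20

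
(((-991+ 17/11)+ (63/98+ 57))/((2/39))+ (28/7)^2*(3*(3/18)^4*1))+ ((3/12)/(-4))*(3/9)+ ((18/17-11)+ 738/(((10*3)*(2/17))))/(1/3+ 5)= -102539766221/5654880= -18132.97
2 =2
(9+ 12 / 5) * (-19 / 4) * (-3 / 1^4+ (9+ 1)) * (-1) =7581 / 20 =379.05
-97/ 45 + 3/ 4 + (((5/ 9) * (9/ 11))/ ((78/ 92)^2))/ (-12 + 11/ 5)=-24104023/ 16396380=-1.47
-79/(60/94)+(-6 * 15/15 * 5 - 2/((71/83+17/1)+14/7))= -1901801/12360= -153.87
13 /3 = 4.33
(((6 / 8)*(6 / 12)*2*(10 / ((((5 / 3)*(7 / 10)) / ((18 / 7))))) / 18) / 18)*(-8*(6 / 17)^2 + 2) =725 / 14161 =0.05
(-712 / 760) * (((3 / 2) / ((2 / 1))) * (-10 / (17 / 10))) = 1335 / 323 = 4.13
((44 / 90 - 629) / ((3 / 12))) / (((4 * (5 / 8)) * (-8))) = 28283 / 225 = 125.70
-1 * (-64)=64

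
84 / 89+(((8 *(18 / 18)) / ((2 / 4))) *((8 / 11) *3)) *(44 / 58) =70788 / 2581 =27.43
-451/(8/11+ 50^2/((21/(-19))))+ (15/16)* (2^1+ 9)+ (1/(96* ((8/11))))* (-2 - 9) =1038419569/100287744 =10.35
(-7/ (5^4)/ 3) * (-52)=364/ 1875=0.19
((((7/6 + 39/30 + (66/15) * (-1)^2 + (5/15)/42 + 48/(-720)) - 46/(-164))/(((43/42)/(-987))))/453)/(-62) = 700441/2878815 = 0.24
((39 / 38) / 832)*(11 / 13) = 33 / 31616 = 0.00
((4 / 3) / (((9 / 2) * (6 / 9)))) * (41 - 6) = 140 / 9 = 15.56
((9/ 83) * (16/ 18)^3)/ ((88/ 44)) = 256/ 6723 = 0.04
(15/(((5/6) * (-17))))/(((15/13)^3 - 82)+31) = 6591/307904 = 0.02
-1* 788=-788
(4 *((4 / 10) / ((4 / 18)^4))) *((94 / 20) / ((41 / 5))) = 308367 / 820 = 376.06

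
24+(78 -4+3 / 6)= 197 / 2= 98.50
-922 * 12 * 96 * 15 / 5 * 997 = -3176872704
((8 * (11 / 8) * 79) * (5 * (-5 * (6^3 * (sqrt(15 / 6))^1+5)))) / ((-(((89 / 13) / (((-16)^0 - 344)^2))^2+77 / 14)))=508186319906515250 / 25730952922501+10976824509980729400 * sqrt(10) / 25730952922501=1368777.65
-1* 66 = -66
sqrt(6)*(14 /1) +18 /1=18 +14*sqrt(6)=52.29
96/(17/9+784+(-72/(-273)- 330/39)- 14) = 78624/625463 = 0.13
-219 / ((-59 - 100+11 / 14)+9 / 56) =12264 / 8851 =1.39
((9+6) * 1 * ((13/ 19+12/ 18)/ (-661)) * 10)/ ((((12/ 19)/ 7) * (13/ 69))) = -309925/ 17186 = -18.03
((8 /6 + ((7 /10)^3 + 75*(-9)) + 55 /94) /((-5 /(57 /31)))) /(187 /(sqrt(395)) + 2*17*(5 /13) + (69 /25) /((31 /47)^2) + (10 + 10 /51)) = 1380521793635218518812853 /148591852964552132820400 - 4413394809491131726119*sqrt(395) /29718370592910426564080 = 6.34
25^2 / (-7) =-89.29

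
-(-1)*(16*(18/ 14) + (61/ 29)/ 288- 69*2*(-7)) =57679339/ 58464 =986.58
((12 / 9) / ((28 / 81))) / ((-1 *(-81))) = 1 / 21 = 0.05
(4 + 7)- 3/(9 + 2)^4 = 161048/14641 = 11.00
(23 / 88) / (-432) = -23 / 38016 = -0.00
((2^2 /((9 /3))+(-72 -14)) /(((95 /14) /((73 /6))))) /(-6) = 64897 /2565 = 25.30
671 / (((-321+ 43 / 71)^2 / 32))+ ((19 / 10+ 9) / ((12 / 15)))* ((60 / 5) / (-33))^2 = 5912184 / 2940179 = 2.01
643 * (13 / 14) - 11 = 8205 / 14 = 586.07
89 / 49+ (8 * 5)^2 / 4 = 19689 / 49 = 401.82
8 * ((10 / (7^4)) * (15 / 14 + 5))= 0.20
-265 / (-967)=265 / 967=0.27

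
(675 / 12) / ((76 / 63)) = 46.63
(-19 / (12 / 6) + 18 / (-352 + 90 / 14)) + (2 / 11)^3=-61470799 / 6439378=-9.55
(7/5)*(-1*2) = -14/5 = -2.80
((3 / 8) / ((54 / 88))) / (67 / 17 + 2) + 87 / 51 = 55901 / 30906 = 1.81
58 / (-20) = -29 / 10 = -2.90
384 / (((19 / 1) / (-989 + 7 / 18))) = -1138880 / 57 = -19980.35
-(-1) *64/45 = 64/45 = 1.42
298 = 298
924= 924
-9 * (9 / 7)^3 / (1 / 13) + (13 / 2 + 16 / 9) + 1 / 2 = -740540 / 3087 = -239.89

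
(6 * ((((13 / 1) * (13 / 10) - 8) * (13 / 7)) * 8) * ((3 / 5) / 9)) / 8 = 1157 / 175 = 6.61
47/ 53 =0.89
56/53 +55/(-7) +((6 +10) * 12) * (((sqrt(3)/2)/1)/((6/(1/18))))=-2523/371 +8 * sqrt(3)/9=-5.26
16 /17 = 0.94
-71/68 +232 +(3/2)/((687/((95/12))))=21580285/93432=230.97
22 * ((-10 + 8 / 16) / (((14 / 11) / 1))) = -2299 / 14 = -164.21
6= 6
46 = 46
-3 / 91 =-0.03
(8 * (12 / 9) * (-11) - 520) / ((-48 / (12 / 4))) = 39.83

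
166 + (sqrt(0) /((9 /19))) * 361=166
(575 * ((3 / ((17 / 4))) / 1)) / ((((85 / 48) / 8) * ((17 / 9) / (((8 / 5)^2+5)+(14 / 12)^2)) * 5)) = 212736384 / 122825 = 1732.03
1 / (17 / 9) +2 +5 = 7.53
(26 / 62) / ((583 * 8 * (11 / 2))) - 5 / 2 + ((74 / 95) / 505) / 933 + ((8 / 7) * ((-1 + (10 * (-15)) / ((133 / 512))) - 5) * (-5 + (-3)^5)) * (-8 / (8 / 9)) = -2595741174037021594763 / 1744117068516900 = -1488283.80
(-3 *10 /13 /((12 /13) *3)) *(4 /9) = -10 /27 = -0.37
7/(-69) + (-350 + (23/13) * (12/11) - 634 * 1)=-9691085/9867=-982.17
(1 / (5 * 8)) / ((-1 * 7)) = -0.00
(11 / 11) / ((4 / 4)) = 1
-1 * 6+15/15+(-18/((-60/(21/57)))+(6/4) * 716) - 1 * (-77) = 217761/190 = 1146.11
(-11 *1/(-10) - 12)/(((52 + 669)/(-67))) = 1.01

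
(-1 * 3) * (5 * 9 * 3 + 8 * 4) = -501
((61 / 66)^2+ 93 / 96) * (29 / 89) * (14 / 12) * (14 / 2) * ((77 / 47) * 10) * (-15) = -15797576725 / 13251744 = -1192.11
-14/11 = -1.27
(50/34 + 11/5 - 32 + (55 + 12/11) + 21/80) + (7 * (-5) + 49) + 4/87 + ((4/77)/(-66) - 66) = -799425073/33405680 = -23.93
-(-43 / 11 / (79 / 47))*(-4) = -8084 / 869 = -9.30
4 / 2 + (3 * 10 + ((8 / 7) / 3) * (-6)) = 208 / 7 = 29.71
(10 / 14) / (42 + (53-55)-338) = -5 / 2086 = -0.00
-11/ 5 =-2.20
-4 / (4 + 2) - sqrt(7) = -sqrt(7) - 2 / 3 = -3.31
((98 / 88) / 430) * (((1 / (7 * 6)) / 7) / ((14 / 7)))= 1 / 227040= 0.00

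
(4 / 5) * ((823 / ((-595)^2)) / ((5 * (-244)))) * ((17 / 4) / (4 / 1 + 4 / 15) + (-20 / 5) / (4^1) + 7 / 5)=-0.00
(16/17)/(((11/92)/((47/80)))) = 4324/935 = 4.62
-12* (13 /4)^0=-12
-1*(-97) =97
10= 10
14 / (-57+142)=14 / 85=0.16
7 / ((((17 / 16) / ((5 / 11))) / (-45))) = -25200 / 187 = -134.76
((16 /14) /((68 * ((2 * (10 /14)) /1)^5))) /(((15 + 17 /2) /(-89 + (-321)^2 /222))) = 3920833 /86950000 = 0.05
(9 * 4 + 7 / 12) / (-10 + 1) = -439 / 108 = -4.06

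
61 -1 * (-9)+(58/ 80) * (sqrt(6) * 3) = 87 * sqrt(6)/ 40+70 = 75.33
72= 72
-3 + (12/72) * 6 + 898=896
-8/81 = -0.10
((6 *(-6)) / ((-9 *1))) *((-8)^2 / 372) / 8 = 8 / 93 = 0.09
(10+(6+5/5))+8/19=331/19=17.42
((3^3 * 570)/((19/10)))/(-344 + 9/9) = -8100/343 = -23.62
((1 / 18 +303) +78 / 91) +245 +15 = 71053 / 126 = 563.91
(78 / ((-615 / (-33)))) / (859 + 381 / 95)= 8151 / 1680713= 0.00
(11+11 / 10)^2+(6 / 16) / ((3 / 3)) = 29357 / 200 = 146.78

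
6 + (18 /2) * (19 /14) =255 /14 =18.21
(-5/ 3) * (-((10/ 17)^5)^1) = 500000/ 4259571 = 0.12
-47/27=-1.74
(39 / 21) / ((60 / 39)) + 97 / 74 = 13043 / 5180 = 2.52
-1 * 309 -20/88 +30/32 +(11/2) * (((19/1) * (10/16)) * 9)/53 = -173267/583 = -297.20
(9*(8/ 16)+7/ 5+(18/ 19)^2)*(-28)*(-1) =343546/ 1805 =190.33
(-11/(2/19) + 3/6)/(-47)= 104/47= 2.21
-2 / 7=-0.29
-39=-39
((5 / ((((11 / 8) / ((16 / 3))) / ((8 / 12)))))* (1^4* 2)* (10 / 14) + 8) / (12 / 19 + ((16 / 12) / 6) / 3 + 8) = 522804 / 171941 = 3.04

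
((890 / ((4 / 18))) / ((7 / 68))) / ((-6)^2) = 7565 / 7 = 1080.71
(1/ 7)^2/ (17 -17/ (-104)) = 104/ 87465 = 0.00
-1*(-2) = 2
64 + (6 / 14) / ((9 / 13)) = 1357 / 21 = 64.62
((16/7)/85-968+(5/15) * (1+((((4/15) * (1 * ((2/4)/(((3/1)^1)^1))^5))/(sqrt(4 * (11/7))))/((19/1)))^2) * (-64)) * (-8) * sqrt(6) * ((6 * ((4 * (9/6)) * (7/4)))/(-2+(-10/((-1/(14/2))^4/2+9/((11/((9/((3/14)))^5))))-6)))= -420983538589100327494952572651 * sqrt(6)/6754508189608292129407050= -152667.65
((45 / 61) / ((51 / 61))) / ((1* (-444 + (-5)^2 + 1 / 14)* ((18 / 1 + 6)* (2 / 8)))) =-7 / 19941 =-0.00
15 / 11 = 1.36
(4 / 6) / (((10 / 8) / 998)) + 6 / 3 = 8014 / 15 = 534.27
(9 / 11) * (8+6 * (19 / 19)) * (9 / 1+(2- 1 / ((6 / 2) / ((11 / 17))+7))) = 8001 / 64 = 125.02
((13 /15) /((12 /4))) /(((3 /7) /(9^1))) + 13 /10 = 221 /30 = 7.37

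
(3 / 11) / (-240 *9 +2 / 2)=-3 / 23749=-0.00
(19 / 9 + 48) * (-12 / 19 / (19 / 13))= -23452 / 1083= -21.65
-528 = -528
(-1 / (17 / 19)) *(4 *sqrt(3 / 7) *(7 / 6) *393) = -4978 *sqrt(21) / 17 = -1341.89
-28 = -28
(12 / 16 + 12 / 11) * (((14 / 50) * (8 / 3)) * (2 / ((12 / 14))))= 882 / 275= 3.21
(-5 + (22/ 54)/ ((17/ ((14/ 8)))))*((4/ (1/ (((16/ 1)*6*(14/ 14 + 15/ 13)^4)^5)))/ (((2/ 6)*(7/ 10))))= -1033619717301812994380940894352811029954560/ 323084384172973590459617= -3199225242494021368.42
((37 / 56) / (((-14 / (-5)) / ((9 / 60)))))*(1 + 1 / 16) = 1887 / 50176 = 0.04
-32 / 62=-16 / 31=-0.52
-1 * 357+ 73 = -284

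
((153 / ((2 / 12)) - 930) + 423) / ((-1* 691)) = -411 / 691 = -0.59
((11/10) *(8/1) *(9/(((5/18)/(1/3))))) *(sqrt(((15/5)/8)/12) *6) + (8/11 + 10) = 111.53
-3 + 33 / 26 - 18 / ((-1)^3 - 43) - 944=-135181 / 143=-945.32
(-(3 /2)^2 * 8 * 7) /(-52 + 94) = -3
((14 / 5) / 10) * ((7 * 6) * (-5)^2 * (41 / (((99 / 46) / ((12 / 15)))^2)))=136033408 / 81675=1665.55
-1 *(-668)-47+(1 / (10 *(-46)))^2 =131403601 / 211600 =621.00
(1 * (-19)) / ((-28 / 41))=779 / 28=27.82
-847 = -847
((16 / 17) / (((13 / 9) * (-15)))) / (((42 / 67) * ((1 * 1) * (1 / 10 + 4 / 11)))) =-11792 / 78897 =-0.15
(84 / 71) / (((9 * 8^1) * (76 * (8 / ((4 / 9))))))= 7 / 582768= 0.00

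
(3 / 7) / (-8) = -3 / 56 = -0.05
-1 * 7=-7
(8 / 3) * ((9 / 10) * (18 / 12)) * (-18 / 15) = -108 / 25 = -4.32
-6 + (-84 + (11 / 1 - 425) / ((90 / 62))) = -1876 / 5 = -375.20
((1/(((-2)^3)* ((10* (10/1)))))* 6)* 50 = -3/8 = -0.38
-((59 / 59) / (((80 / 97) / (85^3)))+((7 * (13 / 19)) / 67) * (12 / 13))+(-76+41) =-15167268049 / 20368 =-744661.63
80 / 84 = 0.95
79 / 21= 3.76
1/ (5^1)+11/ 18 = 73/ 90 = 0.81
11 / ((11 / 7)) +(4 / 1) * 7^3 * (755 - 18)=1011171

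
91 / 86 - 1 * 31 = -2575 / 86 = -29.94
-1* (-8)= 8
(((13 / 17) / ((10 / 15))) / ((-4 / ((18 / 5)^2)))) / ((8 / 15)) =-9477 / 1360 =-6.97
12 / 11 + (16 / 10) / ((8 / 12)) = 192 / 55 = 3.49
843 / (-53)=-843 / 53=-15.91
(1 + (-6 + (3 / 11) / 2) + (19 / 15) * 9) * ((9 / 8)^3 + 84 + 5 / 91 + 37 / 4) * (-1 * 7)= -3173380557 / 732160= -4334.27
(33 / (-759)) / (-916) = 1 / 21068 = 0.00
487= 487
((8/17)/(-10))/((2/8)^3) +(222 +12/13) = 243002/1105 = 219.91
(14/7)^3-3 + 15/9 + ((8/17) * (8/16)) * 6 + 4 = 616/51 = 12.08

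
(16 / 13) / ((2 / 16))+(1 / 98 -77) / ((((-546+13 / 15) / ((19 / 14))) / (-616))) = -43362062 / 400673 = -108.22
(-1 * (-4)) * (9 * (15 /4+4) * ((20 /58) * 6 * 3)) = 50220 /29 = 1731.72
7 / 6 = 1.17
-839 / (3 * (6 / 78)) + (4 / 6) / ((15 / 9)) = -54529 / 15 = -3635.27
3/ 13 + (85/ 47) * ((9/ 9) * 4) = 4561/ 611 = 7.46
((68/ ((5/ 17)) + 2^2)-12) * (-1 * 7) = -7812/ 5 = -1562.40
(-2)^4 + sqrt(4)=18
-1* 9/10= -9/10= -0.90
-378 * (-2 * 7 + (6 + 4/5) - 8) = 28728/5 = 5745.60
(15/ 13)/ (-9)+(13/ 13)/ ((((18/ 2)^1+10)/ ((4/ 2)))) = -17/ 741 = -0.02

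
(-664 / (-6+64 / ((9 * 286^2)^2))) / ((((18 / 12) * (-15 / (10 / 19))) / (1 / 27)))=-555318606128 / 5791956335337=-0.10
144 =144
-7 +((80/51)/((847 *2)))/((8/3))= -100788/14399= -7.00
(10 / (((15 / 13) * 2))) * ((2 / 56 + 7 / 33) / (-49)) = -2977 / 135828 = -0.02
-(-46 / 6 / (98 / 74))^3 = 616295051 / 3176523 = 194.02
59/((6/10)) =295/3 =98.33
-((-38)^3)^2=-3010936384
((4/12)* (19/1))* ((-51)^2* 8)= 131784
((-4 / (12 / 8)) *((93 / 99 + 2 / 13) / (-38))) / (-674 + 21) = -1876 / 15967809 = -0.00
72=72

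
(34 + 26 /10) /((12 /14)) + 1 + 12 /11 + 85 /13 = 73401 /1430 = 51.33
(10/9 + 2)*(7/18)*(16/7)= 224/81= 2.77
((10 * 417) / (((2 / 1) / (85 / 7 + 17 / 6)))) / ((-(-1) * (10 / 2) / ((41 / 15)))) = 3584671 / 210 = 17069.86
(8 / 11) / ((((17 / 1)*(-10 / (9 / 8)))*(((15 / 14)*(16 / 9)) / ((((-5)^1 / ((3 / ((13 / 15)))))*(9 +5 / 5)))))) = 273 / 7480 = 0.04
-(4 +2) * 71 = -426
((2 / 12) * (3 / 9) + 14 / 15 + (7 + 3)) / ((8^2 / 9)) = 989 / 640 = 1.55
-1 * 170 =-170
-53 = -53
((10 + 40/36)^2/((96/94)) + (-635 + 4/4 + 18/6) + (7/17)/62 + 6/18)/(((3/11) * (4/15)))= -7181056135/1024488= -7009.41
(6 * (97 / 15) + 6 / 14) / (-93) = -1373 / 3255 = -0.42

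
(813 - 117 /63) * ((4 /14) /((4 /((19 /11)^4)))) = 369981319 /717409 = 515.72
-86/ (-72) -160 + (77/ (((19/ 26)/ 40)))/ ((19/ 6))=15233443/ 12996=1172.16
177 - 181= -4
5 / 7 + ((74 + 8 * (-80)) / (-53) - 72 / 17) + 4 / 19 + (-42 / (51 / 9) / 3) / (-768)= 113076031 / 15338624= 7.37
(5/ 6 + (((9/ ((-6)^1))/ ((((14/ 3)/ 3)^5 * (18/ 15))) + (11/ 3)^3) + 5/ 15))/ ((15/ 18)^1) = 584633837/ 9680832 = 60.39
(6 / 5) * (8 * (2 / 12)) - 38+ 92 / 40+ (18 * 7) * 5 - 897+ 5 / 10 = -1503 / 5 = -300.60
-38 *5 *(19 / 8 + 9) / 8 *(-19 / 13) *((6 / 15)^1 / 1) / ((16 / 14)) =17689 / 128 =138.20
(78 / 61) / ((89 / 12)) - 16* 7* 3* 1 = -1823208 / 5429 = -335.83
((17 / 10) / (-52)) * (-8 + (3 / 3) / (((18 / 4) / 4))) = 136 / 585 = 0.23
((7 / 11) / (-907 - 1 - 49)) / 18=-7 / 189486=-0.00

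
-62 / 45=-1.38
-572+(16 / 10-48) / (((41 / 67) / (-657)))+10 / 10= 10095353 / 205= 49245.62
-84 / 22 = -42 / 11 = -3.82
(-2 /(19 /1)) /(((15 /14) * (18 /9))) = -0.05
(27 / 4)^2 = 729 / 16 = 45.56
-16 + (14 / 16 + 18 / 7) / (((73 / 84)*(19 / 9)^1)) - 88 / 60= -648623 / 41610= -15.59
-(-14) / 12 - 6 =-29 / 6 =-4.83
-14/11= -1.27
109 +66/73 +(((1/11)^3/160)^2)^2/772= 12739319948172298863247360073/115913044524065538703360000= 109.90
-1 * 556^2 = -309136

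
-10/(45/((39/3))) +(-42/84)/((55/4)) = -1448/495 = -2.93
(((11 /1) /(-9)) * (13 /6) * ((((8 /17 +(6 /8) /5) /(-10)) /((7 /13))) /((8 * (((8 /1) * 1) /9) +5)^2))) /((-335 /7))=-0.00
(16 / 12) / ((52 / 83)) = 83 / 39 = 2.13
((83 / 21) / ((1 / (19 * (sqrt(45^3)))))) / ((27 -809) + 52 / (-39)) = -42579 * sqrt(5) / 3290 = -28.94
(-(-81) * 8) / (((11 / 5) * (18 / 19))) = 3420 / 11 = 310.91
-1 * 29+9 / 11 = -310 / 11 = -28.18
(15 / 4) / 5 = 3 / 4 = 0.75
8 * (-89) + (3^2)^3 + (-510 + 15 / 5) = -490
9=9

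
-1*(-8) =8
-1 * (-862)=862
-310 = -310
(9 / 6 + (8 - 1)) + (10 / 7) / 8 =243 / 28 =8.68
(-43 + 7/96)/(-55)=4121/5280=0.78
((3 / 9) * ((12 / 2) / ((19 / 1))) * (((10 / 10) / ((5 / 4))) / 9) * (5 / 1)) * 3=8 / 57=0.14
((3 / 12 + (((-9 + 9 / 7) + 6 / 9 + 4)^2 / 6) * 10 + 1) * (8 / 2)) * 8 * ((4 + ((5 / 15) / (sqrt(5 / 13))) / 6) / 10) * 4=141656 * sqrt(65) / 59535 + 1133248 / 1323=875.76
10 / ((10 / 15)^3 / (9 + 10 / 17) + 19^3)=8802 / 6037319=0.00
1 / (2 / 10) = 5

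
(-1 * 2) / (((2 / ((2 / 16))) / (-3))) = 3 / 8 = 0.38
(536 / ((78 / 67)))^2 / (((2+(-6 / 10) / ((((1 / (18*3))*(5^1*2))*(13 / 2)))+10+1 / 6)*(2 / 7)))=56423138800 / 887367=63584.90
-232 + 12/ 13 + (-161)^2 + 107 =335360/ 13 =25796.92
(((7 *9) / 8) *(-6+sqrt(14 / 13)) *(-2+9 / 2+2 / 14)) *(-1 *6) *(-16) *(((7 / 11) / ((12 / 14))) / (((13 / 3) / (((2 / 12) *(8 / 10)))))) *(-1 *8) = 1566432 / 715 - 261072 *sqrt(182) / 9295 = 1811.89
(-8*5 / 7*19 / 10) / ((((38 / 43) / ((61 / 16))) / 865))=-2268895 / 56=-40515.98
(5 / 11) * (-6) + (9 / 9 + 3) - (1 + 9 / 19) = -42 / 209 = -0.20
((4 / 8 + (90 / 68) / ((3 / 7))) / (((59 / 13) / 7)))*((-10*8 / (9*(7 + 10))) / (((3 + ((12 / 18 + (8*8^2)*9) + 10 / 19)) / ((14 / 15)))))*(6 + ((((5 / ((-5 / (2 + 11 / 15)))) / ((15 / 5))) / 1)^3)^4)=-10307107103861082482295045536 / 2781793291655092263233642578125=-0.00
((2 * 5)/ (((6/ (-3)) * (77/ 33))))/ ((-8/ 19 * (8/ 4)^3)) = 285/ 448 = 0.64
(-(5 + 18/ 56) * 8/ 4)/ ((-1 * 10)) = 149/ 140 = 1.06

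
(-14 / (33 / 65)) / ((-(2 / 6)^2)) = 2730 / 11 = 248.18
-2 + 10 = 8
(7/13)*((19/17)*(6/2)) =399/221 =1.81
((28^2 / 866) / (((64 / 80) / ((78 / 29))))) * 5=191100 / 12557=15.22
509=509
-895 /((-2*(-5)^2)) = 179 /10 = 17.90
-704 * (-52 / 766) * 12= 219648 / 383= 573.49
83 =83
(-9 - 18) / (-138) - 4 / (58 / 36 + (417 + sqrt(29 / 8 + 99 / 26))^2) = 56204928*sqrt(20098) / 26489077766133649 + 238373667241175385 / 1218497577242147854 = 0.20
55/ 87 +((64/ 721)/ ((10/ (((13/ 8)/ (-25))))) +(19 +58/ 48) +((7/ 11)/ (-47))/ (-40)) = 112641216931/ 5404976500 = 20.84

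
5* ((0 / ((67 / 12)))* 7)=0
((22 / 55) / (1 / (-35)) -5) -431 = -450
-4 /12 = -1 /3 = -0.33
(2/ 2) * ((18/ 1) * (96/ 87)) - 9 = 315/ 29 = 10.86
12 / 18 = 2 / 3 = 0.67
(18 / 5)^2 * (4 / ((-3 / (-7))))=3024 / 25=120.96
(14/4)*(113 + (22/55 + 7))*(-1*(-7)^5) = 35412349/5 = 7082469.80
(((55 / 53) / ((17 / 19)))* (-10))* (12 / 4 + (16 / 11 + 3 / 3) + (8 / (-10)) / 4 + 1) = -72.54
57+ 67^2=4546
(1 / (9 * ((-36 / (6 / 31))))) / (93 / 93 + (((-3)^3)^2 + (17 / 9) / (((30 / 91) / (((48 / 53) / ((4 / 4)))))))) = -265 / 326137236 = -0.00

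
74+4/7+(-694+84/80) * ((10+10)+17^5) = -137746516961/140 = -983903692.58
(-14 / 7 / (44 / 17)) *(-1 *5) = 85 / 22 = 3.86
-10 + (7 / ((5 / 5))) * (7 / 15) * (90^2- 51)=131417 / 5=26283.40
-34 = -34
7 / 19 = 0.37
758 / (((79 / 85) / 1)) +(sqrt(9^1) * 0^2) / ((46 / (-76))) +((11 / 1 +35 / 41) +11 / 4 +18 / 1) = 10988933 / 12956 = 848.17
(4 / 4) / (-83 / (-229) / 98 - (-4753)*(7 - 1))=22442 / 640001039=0.00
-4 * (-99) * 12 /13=4752 /13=365.54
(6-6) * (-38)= 0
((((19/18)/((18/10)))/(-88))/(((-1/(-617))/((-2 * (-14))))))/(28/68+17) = -6975185/1054944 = -6.61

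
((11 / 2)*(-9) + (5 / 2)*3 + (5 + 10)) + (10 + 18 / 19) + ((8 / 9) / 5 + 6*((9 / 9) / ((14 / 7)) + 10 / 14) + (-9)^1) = -105271 / 5985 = -17.59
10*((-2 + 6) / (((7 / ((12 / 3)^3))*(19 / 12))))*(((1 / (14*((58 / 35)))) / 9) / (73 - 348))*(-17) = 8704 / 127281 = 0.07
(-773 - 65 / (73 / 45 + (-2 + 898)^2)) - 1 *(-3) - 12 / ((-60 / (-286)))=-149420430473 / 180633965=-827.20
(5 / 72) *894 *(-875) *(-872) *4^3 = 9094960000 / 3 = 3031653333.33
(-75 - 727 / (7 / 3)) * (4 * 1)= -10824 / 7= -1546.29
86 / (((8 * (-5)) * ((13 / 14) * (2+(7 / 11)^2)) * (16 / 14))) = -254947 / 302640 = -0.84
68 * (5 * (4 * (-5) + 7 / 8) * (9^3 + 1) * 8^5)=-155543961600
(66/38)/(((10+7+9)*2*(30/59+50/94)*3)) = 30503/2850380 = 0.01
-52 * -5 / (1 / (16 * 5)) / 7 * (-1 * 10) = -29714.29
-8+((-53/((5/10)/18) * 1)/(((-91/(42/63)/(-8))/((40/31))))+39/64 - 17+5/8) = -30341301/180544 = -168.05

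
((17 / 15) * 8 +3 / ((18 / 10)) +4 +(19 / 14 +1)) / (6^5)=3589 / 1632960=0.00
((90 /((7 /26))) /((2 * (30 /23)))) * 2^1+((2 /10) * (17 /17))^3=224257 /875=256.29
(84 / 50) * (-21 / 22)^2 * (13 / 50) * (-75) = -361179 / 12100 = -29.85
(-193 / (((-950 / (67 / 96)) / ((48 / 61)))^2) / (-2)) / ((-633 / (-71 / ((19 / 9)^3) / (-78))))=-4982534127 / 1010912283663880000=-0.00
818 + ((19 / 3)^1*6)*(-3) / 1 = 704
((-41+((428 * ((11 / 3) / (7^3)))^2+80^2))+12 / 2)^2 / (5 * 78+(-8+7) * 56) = 45720427706197156441 / 374462183935854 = 122096.25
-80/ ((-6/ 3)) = 40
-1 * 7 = -7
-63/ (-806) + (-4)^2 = 12959/ 806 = 16.08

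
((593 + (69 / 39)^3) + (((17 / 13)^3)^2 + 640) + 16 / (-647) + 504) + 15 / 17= 92822488964596 / 53090072191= 1748.40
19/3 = 6.33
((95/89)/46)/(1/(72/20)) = 171/2047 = 0.08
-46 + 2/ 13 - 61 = -1389/ 13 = -106.85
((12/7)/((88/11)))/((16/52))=39/56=0.70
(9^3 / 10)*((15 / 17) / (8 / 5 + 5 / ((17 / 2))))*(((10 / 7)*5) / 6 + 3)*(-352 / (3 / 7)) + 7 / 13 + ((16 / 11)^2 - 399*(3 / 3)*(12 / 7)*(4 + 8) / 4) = -5033363611 / 48763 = -103220.96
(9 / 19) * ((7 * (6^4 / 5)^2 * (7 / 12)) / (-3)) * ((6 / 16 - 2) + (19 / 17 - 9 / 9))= 105448392 / 1615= 65293.12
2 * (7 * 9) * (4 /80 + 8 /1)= 10143 /10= 1014.30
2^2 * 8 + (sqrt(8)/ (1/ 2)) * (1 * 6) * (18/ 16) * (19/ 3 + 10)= 32 + 441 * sqrt(2)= 655.67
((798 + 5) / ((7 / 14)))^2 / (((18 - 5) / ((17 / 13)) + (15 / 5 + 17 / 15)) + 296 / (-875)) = 115098406500 / 612979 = 187768.92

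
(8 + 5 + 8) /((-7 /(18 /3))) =-18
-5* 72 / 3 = -120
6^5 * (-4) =-31104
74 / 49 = 1.51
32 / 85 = 0.38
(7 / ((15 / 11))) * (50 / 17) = 770 / 51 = 15.10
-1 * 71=-71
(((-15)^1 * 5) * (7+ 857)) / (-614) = 105.54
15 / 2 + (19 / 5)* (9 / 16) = 771 / 80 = 9.64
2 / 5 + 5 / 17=59 / 85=0.69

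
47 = 47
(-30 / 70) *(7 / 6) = -1 / 2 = -0.50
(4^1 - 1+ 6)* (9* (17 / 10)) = 1377 / 10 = 137.70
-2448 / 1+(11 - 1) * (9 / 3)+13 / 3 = -7241 / 3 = -2413.67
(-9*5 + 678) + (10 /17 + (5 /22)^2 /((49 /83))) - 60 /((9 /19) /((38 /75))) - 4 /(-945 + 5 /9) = 258308252471 /453568500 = 569.50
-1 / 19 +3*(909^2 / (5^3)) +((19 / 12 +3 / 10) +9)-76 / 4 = 19822.57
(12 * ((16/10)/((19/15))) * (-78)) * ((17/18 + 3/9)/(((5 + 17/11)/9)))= -39468/19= -2077.26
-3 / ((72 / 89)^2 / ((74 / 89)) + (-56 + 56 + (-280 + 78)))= 9879 / 662594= 0.01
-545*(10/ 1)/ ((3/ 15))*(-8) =218000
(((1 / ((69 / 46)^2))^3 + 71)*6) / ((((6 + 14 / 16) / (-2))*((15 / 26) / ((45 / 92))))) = -10779184 / 102465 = -105.20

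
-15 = -15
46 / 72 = 23 / 36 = 0.64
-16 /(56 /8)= -16 /7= -2.29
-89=-89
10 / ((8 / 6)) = 15 / 2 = 7.50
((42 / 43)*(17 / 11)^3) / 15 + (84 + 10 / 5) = 24678972 / 286165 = 86.24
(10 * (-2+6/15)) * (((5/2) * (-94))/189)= 3760/189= 19.89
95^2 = 9025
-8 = -8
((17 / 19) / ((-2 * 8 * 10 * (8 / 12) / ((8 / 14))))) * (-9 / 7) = 459 / 74480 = 0.01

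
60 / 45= 4 / 3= 1.33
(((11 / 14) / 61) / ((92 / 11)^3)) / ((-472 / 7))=-14641 / 44839969792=-0.00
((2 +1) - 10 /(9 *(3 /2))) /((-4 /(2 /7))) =-61 /378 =-0.16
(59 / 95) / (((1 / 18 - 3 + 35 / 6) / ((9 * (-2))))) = -4779 / 1235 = -3.87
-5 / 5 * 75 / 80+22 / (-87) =-1657 / 1392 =-1.19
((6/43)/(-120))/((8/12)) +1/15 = 67/1032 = 0.06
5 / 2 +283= 571 / 2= 285.50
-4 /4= -1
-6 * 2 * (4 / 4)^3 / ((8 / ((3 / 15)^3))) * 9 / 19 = -27 / 4750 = -0.01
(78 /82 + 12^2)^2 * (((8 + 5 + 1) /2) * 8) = 1977877944 /1681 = 1176607.94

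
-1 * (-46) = 46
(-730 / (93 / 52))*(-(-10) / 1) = -379600 / 93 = -4081.72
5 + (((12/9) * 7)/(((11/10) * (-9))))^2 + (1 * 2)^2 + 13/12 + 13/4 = 1254520/88209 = 14.22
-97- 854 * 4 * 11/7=-5465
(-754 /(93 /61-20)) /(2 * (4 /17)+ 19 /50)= 39094900 /814821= 47.98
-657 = -657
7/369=0.02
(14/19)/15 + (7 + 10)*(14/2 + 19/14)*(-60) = -17005852/1995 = -8524.24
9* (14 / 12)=21 / 2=10.50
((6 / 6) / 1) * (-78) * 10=-780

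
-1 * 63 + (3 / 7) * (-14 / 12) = -127 / 2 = -63.50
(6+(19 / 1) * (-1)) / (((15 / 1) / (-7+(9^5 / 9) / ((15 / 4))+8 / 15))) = -339911 / 225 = -1510.72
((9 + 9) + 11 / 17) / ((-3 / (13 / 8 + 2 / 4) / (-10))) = 132.08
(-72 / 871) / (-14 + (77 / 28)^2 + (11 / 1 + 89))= -384 / 434629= -0.00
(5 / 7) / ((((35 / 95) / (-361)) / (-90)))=3086550 / 49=62990.82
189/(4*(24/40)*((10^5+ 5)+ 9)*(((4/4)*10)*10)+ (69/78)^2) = 127764/16226271889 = 0.00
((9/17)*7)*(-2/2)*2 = -7.41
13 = 13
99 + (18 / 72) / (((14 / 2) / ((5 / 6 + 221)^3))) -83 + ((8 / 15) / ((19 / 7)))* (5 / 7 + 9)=224015320309 / 574560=389890.21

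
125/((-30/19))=-475/6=-79.17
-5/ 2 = -2.50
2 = 2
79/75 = 1.05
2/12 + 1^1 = 7/6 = 1.17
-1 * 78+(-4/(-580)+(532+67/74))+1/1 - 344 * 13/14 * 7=-19100341/10730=-1780.09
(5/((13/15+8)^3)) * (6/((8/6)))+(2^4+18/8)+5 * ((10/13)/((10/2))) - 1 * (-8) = 3309403735/122337124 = 27.05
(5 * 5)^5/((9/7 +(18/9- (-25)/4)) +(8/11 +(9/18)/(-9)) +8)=27070312500/50471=536353.80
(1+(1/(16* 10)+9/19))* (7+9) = 4499/190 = 23.68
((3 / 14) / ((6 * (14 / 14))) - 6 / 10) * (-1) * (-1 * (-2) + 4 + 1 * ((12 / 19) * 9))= 8769 / 1330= 6.59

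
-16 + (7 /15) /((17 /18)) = -1318 /85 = -15.51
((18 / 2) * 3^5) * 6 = 13122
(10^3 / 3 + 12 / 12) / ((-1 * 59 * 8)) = -17 / 24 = -0.71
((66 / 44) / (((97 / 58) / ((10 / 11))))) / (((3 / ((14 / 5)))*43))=812 / 45881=0.02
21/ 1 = 21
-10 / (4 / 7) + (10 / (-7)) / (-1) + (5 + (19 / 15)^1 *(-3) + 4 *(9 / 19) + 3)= -13269 / 1330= -9.98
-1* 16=-16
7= 7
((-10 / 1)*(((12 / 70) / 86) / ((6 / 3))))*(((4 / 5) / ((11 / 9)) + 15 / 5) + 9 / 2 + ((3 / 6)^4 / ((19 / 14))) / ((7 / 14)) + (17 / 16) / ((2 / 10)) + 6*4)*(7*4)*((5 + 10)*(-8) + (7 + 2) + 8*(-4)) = 24491571 / 16340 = 1498.87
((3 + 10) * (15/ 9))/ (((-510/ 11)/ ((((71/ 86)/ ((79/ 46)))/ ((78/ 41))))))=-736483/ 6236892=-0.12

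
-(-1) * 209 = 209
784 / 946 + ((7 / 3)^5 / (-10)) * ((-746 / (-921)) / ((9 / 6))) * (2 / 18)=5913170354 / 14290940565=0.41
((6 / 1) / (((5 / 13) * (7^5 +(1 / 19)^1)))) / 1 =741 / 798335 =0.00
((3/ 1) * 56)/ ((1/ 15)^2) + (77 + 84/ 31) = 1174271/ 31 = 37879.71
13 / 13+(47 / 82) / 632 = 51871 / 51824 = 1.00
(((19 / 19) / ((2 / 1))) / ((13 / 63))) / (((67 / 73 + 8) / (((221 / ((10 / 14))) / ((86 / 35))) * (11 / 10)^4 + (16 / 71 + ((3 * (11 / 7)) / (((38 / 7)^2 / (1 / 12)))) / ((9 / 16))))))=2673476153520563 / 53299151880000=50.16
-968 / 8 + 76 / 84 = -120.10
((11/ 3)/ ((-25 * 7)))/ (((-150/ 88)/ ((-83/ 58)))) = -20086/ 1141875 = -0.02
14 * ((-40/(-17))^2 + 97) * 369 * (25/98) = 273364425/2023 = 135128.24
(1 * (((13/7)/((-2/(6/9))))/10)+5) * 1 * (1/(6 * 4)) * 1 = 1037/5040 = 0.21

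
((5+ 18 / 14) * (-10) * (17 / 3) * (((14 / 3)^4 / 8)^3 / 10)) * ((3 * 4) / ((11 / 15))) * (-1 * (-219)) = -1570471992360320 / 59049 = -26596081091.30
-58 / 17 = -3.41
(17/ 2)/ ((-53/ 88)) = -14.11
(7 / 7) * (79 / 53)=79 / 53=1.49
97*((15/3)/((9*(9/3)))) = 485/27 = 17.96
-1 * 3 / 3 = -1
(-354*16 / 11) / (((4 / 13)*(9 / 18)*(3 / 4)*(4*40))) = -1534 / 55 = -27.89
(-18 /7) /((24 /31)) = -93 /28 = -3.32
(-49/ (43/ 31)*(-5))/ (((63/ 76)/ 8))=659680/ 387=1704.60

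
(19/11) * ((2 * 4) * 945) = 143640/11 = 13058.18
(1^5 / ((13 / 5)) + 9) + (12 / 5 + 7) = 1221 / 65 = 18.78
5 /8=0.62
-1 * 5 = -5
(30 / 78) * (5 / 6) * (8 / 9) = 100 / 351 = 0.28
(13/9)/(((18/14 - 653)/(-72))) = 364/2281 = 0.16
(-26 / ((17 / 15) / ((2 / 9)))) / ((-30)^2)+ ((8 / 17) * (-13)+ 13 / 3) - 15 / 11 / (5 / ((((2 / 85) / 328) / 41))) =-303844193 / 169747380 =-1.79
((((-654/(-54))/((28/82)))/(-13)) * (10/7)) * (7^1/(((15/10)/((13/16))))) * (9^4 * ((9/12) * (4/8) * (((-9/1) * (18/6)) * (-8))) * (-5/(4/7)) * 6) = 6597249525/16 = 412328095.31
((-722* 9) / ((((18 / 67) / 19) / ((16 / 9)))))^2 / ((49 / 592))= 32006109236973568 / 3969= 8064023491300.97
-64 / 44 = -16 / 11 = -1.45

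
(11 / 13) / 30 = 11 / 390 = 0.03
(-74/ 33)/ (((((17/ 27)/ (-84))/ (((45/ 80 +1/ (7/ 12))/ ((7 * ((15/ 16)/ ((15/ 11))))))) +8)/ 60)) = -7192800/ 426833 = -16.85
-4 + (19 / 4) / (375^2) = -2249981 / 562500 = -4.00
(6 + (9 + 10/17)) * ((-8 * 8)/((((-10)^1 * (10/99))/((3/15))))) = 83952/425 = 197.53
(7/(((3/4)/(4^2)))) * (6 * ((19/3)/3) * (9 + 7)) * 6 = 544768/3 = 181589.33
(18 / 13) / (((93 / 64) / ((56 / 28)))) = 768 / 403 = 1.91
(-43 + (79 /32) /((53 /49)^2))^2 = 13509337005025 /8079852544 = 1671.98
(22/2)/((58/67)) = 737/58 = 12.71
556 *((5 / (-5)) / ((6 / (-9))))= 834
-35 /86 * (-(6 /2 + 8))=385 /86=4.48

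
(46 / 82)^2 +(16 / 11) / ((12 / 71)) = 494861 / 55473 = 8.92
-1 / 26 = -0.04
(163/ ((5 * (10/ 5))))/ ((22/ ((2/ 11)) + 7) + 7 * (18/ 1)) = 163/ 2540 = 0.06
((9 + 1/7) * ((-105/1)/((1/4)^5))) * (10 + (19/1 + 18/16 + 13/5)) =-32169984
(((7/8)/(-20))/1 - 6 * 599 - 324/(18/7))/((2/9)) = -5356863/320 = -16740.20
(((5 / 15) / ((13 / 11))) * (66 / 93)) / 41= 242 / 49569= 0.00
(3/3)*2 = 2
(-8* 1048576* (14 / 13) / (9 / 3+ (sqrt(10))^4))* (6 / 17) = -704643072 / 22763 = -30955.63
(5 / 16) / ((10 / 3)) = 3 / 32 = 0.09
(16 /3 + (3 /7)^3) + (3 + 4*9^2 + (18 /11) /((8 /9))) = 15133637 /45276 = 334.25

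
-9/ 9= -1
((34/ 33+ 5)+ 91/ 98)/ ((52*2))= 0.07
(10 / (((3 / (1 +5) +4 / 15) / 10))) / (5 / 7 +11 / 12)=252000 / 3151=79.97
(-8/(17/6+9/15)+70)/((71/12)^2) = 1003680/519223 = 1.93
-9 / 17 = -0.53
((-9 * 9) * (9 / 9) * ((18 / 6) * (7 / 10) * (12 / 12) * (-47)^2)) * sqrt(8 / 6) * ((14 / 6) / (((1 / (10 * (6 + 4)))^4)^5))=-10123861218951393744950030000000000000000000000.00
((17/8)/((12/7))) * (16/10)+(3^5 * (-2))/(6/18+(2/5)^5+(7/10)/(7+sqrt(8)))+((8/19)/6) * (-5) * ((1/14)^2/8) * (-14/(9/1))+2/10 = -1169.48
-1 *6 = -6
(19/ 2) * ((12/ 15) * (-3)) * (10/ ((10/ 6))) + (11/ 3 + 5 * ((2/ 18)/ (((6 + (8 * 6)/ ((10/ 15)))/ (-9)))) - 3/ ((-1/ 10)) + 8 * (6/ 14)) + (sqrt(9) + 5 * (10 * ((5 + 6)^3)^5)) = 570194375125236097321/ 2730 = 208862408470782453.23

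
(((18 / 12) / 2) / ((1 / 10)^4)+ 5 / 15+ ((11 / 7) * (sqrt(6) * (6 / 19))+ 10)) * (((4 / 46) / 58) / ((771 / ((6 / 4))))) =33 * sqrt(6) / 22798727+ 22531 / 1028514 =0.02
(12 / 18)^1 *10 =6.67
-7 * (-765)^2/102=-80325/2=-40162.50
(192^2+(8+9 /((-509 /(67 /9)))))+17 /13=243989806 /6617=36873.18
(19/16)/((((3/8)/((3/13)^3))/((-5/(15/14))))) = -399/2197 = -0.18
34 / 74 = 17 / 37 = 0.46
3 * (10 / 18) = 5 / 3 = 1.67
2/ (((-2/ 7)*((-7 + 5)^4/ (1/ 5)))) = -7/ 80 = -0.09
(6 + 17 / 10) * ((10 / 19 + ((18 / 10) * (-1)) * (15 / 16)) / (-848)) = 27181 / 2577920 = 0.01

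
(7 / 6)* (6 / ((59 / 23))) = 161 / 59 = 2.73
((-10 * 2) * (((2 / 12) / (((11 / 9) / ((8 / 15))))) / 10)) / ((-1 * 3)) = 8 / 165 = 0.05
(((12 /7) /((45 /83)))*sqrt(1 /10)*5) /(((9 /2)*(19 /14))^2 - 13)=18592*sqrt(10) /285735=0.21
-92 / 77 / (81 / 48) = -1472 / 2079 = -0.71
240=240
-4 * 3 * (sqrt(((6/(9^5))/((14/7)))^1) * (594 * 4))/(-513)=352 * sqrt(3)/1539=0.40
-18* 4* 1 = -72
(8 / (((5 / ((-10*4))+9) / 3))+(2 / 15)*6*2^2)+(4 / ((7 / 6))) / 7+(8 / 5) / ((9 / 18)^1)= 166888 / 17395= 9.59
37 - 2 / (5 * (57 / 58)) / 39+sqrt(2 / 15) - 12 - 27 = -22346 / 11115+sqrt(30) / 15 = -1.65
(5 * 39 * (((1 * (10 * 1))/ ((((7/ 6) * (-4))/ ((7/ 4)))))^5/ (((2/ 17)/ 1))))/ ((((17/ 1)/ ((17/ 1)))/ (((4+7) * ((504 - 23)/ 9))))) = -1479909234375/ 2048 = -722611930.85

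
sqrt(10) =3.16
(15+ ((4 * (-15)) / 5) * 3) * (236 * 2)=-9912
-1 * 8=-8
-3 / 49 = -0.06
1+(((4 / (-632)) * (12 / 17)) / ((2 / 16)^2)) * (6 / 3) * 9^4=-3750.93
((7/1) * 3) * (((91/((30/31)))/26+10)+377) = 164059/20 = 8202.95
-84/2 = -42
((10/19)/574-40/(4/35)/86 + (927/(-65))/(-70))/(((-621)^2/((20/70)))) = -196362427/68572076329575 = -0.00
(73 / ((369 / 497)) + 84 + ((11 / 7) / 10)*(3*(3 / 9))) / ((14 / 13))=61274837 / 361620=169.45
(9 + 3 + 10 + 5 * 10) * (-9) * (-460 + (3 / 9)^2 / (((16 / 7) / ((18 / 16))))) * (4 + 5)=42918417 / 16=2682401.06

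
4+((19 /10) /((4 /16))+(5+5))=108 /5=21.60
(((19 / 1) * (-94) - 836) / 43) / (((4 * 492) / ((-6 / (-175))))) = -1311 / 1234100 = -0.00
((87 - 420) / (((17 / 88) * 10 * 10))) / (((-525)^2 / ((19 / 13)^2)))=-293854 / 2199640625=-0.00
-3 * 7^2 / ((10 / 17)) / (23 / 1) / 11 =-2499 / 2530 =-0.99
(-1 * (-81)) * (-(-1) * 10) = 810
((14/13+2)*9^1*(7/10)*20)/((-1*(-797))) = 5040/10361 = 0.49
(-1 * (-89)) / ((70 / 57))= 5073 / 70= 72.47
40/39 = 1.03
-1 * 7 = -7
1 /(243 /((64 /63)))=0.00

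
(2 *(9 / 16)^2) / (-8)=-81 / 1024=-0.08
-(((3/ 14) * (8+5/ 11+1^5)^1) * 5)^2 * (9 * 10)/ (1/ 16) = -876096000/ 5929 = -147764.55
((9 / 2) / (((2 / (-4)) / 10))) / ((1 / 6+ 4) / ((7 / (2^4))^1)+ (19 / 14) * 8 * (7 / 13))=-12285 / 2098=-5.86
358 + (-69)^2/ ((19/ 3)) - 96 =19261/ 19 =1013.74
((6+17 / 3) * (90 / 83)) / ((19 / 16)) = 10.65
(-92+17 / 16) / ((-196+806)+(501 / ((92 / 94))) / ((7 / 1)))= -234255 / 1759736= -0.13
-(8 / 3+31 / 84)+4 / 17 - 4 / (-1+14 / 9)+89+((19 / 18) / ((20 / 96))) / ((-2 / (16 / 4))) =98341 / 1428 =68.87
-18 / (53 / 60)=-1080 / 53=-20.38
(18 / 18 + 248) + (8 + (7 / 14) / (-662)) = 340267 / 1324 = 257.00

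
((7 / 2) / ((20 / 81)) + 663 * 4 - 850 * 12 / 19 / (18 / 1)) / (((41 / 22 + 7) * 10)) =66119669 / 2223000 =29.74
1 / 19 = 0.05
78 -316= -238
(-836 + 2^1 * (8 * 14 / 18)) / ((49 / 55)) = -407660 / 441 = -924.40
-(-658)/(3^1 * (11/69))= 15134/11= 1375.82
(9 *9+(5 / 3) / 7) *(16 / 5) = 259.96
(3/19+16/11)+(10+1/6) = 14771/1254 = 11.78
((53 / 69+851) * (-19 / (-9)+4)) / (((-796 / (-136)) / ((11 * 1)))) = 1208940040 / 123579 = 9782.73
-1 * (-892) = 892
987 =987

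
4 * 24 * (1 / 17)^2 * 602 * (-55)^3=-9615144000 / 289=-33270394.46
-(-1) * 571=571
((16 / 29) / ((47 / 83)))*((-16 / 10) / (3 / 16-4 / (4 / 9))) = 0.18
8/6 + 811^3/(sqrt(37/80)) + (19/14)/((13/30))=1219/273 + 2133646924 *sqrt(185)/37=784344212.92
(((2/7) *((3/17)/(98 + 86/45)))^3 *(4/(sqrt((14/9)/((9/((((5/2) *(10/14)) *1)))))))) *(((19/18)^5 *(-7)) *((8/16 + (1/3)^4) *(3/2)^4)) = -15413716275/700118784569114624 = -0.00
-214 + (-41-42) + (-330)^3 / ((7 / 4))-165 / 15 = -143750156 / 7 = -20535736.57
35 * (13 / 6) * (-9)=-1365 / 2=-682.50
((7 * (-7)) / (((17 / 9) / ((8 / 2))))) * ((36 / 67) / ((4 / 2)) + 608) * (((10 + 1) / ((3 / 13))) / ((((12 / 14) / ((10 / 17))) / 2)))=-79957717840 / 19363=-4129407.52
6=6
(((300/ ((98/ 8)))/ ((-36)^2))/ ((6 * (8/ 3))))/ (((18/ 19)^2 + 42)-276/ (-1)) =9025/ 2436902496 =0.00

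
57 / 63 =19 / 21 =0.90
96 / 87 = 32 / 29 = 1.10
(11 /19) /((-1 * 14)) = -11 /266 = -0.04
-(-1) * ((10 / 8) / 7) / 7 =5 / 196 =0.03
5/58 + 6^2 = 36.09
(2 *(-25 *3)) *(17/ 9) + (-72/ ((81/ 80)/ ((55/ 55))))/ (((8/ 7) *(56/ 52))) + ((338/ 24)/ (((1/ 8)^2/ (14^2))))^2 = 31209226354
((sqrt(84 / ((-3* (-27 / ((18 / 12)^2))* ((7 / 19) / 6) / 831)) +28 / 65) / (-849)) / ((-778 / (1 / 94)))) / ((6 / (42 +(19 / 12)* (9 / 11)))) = 127* sqrt(133418870) / 71029893792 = 0.00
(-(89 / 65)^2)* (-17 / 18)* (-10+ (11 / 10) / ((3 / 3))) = -11984473 / 760500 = -15.76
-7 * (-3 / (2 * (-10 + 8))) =-21 / 4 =-5.25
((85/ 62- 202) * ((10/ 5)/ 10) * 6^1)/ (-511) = 0.47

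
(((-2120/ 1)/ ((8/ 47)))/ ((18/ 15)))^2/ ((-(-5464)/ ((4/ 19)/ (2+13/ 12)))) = 3878175625/ 2880894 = 1346.17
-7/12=-0.58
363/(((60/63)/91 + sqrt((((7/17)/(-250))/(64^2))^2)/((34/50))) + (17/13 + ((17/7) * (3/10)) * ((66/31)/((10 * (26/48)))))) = 1272790136217600/5625960874843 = 226.24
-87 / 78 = -29 / 26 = -1.12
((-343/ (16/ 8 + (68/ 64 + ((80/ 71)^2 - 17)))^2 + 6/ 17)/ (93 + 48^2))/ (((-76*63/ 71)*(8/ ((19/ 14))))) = 1124255836782731/ 600328366892696548512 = 0.00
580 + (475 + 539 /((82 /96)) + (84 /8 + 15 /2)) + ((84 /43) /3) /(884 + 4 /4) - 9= 1695.03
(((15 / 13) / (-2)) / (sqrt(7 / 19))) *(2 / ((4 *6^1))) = -5 *sqrt(133) / 728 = -0.08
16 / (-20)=-4 / 5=-0.80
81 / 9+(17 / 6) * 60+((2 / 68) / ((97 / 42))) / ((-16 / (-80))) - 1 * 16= 268892 / 1649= 163.06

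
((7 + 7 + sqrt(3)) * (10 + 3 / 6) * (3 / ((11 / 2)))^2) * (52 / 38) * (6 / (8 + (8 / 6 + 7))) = 25272 * sqrt(3) / 16093 + 50544 / 2299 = 24.71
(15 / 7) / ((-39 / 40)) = -200 / 91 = -2.20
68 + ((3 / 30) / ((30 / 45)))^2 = 27209 / 400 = 68.02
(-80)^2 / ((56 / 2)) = 228.57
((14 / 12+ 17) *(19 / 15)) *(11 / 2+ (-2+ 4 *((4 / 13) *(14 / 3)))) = 1493191 / 7020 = 212.71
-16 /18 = -8 /9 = -0.89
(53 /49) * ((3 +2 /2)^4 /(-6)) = -6784 /147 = -46.15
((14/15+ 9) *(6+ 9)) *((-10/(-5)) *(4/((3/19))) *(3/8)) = 2831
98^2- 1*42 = 9562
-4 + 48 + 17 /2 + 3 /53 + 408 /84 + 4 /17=727185 /12614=57.65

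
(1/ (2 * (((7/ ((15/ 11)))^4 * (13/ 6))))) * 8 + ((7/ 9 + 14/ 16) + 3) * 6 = 27.92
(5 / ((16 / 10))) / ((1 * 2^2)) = 25 / 32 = 0.78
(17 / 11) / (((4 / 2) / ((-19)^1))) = -323 / 22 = -14.68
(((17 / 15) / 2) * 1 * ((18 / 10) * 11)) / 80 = 561 / 4000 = 0.14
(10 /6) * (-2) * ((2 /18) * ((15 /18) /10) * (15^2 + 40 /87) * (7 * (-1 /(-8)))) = -686525 /112752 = -6.09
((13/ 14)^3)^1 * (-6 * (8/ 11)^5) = -53993472/ 55240493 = -0.98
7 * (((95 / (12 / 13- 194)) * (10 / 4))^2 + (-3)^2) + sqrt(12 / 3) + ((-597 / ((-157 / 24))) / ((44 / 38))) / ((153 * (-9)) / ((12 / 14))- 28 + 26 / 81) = 34815382908745713 / 460865720604784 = 75.54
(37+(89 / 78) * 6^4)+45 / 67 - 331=1032519 / 871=1185.44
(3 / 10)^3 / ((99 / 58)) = 87 / 5500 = 0.02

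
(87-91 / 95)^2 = 66814276 / 9025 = 7403.24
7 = 7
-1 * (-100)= 100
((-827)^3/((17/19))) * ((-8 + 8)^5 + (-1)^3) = 10746576377/17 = 632151551.59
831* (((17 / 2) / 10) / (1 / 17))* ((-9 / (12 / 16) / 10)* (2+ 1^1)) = -2161431 / 50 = -43228.62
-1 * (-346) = 346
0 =0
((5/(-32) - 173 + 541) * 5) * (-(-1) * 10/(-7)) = -294275/112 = -2627.46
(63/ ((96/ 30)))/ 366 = 105/ 1952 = 0.05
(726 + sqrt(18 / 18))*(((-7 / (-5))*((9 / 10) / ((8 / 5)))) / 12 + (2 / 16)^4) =980723 / 20480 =47.89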